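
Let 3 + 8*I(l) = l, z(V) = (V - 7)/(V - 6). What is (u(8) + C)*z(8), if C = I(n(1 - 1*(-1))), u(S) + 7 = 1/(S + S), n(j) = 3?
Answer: -111/32 ≈ -3.4688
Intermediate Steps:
z(V) = (-7 + V)/(-6 + V)
I(l) = -3/8 + l/8
u(S) = -7 + 1/(2*S) (u(S) = -7 + 1/(S + S) = -7 + 1/(2*S))
C = 0 (C = -3/8 + (⅛)*3 = -3/8 + 3/8 = 0)
(u(8) + C)*z(8) = ((-7 + (½)/8) + 0)*((-7 + 8)/(-6 + 8)) = ((-7 + (½)*(⅛)) + 0)*(1/2) = ((-7 + 1/16) + 0)*((½)*1) = (-111/16 + 0)*(½) = -111/16*½ = -111/32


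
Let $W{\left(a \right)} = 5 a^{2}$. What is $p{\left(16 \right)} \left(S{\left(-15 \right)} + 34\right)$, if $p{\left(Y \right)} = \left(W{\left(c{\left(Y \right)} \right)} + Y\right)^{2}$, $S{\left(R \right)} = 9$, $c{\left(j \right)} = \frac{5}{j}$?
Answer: $\frac{766124163}{65536} \approx 11690.0$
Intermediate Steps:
$p{\left(Y \right)} = \left(Y + \frac{125}{Y^{2}}\right)^{2}$ ($p{\left(Y \right)} = \left(5 \left(\frac{5}{Y}\right)^{2} + Y\right)^{2} = \left(5 \frac{25}{Y^{2}} + Y\right)^{2} = \left(\frac{125}{Y^{2}} + Y\right)^{2} = \left(Y + \frac{125}{Y^{2}}\right)^{2}$)
$p{\left(16 \right)} \left(S{\left(-15 \right)} + 34\right) = \frac{\left(125 + 16^{3}\right)^{2}}{65536} \left(9 + 34\right) = \frac{\left(125 + 4096\right)^{2}}{65536} \cdot 43 = \frac{4221^{2}}{65536} \cdot 43 = \frac{1}{65536} \cdot 17816841 \cdot 43 = \frac{17816841}{65536} \cdot 43 = \frac{766124163}{65536}$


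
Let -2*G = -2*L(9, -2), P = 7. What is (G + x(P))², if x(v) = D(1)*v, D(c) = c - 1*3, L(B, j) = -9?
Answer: 529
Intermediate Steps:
D(c) = -3 + c (D(c) = c - 3 = -3 + c)
G = -9 (G = -(-1)*(-9) = -½*18 = -9)
x(v) = -2*v (x(v) = (-3 + 1)*v = -2*v)
(G + x(P))² = (-9 - 2*7)² = (-9 - 14)² = (-23)² = 529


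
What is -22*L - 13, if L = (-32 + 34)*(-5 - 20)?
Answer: 1087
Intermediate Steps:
L = -50 (L = 2*(-25) = -50)
-22*L - 13 = -22*(-50) - 13 = 1100 - 13 = 1087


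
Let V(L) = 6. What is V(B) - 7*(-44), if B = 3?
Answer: 314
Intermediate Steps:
V(B) - 7*(-44) = 6 - 7*(-44) = 6 + 308 = 314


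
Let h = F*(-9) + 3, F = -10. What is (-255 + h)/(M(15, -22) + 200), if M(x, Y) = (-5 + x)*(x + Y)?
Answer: -81/65 ≈ -1.2462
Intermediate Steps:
h = 93 (h = -10*(-9) + 3 = 90 + 3 = 93)
M(x, Y) = (-5 + x)*(Y + x)
(-255 + h)/(M(15, -22) + 200) = (-255 + 93)/((15² - 5*(-22) - 5*15 - 22*15) + 200) = -162/((225 + 110 - 75 - 330) + 200) = -162/(-70 + 200) = -162/130 = -162*1/130 = -81/65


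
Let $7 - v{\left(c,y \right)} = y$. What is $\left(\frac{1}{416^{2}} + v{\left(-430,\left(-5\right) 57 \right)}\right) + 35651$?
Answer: $\frac{6220151809}{173056} \approx 35943.0$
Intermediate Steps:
$v{\left(c,y \right)} = 7 - y$
$\left(\frac{1}{416^{2}} + v{\left(-430,\left(-5\right) 57 \right)}\right) + 35651 = \left(\frac{1}{416^{2}} - \left(-7 - 285\right)\right) + 35651 = \left(\frac{1}{173056} + \left(7 - -285\right)\right) + 35651 = \left(\frac{1}{173056} + \left(7 + 285\right)\right) + 35651 = \left(\frac{1}{173056} + 292\right) + 35651 = \frac{50532353}{173056} + 35651 = \frac{6220151809}{173056}$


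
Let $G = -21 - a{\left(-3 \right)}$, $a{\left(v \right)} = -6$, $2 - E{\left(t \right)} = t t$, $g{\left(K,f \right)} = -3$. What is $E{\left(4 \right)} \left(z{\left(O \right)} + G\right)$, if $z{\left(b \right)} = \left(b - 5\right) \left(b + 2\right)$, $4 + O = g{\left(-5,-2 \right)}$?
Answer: $-630$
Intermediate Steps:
$E{\left(t \right)} = 2 - t^{2}$ ($E{\left(t \right)} = 2 - t t = 2 - t^{2}$)
$O = -7$ ($O = -4 - 3 = -7$)
$z{\left(b \right)} = \left(-5 + b\right) \left(2 + b\right)$
$G = -15$ ($G = -21 - -6 = -21 + 6 = -15$)
$E{\left(4 \right)} \left(z{\left(O \right)} + G\right) = \left(2 - 4^{2}\right) \left(\left(-10 + \left(-7\right)^{2} - -21\right) - 15\right) = \left(2 - 16\right) \left(\left(-10 + 49 + 21\right) - 15\right) = \left(2 - 16\right) \left(60 - 15\right) = \left(-14\right) 45 = -630$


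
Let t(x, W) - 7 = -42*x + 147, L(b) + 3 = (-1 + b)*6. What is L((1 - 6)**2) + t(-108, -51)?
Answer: 4831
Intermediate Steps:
L(b) = -9 + 6*b (L(b) = -3 + (-1 + b)*6 = -3 + (-6 + 6*b) = -9 + 6*b)
t(x, W) = 154 - 42*x (t(x, W) = 7 + (-42*x + 147) = 7 + (147 - 42*x) = 154 - 42*x)
L((1 - 6)**2) + t(-108, -51) = (-9 + 6*(1 - 6)**2) + (154 - 42*(-108)) = (-9 + 6*(-5)**2) + (154 + 4536) = (-9 + 6*25) + 4690 = (-9 + 150) + 4690 = 141 + 4690 = 4831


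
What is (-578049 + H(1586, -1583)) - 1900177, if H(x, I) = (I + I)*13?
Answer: -2519384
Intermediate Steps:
H(x, I) = 26*I (H(x, I) = (2*I)*13 = 26*I)
(-578049 + H(1586, -1583)) - 1900177 = (-578049 + 26*(-1583)) - 1900177 = (-578049 - 41158) - 1900177 = -619207 - 1900177 = -2519384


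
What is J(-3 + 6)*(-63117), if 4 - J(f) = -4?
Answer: -504936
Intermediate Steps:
J(f) = 8 (J(f) = 4 - 1*(-4) = 4 + 4 = 8)
J(-3 + 6)*(-63117) = 8*(-63117) = -504936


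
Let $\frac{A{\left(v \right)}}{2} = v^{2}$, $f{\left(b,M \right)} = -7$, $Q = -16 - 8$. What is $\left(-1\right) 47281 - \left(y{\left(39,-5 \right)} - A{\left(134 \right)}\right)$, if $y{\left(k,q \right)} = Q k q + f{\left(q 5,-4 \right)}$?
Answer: $-16042$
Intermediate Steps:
$Q = -24$ ($Q = -16 - 8 = -24$)
$y{\left(k,q \right)} = -7 - 24 k q$ ($y{\left(k,q \right)} = - 24 k q - 7 = -7 - 24 k q$)
$A{\left(v \right)} = 2 v^{2}$
$\left(-1\right) 47281 - \left(y{\left(39,-5 \right)} - A{\left(134 \right)}\right) = \left(-1\right) 47281 - \left(\left(-7 - 936 \left(-5\right)\right) - 2 \cdot 134^{2}\right) = -47281 - \left(\left(-7 + 4680\right) - 2 \cdot 17956\right) = -47281 - \left(4673 - 35912\right) = -47281 - -31239 = -47281 + 31239 = -16042$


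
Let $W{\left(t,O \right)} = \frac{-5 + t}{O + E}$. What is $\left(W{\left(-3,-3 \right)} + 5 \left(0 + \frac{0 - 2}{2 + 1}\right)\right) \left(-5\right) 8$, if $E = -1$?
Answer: $\frac{160}{3} \approx 53.333$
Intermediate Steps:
$W{\left(t,O \right)} = \frac{-5 + t}{-1 + O}$ ($W{\left(t,O \right)} = \frac{-5 + t}{O - 1} = \frac{-5 + t}{-1 + O}$)
$\left(W{\left(-3,-3 \right)} + 5 \left(0 + \frac{0 - 2}{2 + 1}\right)\right) \left(-5\right) 8 = \left(\frac{-5 - 3}{-1 - 3} + 5 \left(0 + \frac{0 - 2}{2 + 1}\right)\right) \left(-5\right) 8 = \left(\frac{1}{-4} \left(-8\right) + 5 \left(0 - \frac{2}{3}\right)\right) \left(-5\right) 8 = \left(\left(- \frac{1}{4}\right) \left(-8\right) + 5 \left(0 - \frac{2}{3}\right)\right) \left(-5\right) 8 = \left(2 + 5 \left(0 - \frac{2}{3}\right)\right) \left(-5\right) 8 = \left(2 + 5 \left(- \frac{2}{3}\right)\right) \left(-5\right) 8 = \left(2 - \frac{10}{3}\right) \left(-5\right) 8 = \left(- \frac{4}{3}\right) \left(-5\right) 8 = \frac{20}{3} \cdot 8 = \frac{160}{3}$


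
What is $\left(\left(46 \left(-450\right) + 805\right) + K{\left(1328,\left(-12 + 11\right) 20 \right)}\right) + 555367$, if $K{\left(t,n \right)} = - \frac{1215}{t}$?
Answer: $\frac{711105601}{1328} \approx 5.3547 \cdot 10^{5}$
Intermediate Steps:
$\left(\left(46 \left(-450\right) + 805\right) + K{\left(1328,\left(-12 + 11\right) 20 \right)}\right) + 555367 = \left(\left(46 \left(-450\right) + 805\right) - \frac{1215}{1328}\right) + 555367 = \left(\left(-20700 + 805\right) - \frac{1215}{1328}\right) + 555367 = \left(-19895 - \frac{1215}{1328}\right) + 555367 = - \frac{26421775}{1328} + 555367 = \frac{711105601}{1328}$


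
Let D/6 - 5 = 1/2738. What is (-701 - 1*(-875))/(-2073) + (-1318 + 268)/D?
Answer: -331886728/9460481 ≈ -35.081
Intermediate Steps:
D = 41073/1369 (D = 30 + 6/2738 = 30 + 6*(1/2738) = 30 + 3/1369 = 41073/1369 ≈ 30.002)
(-701 - 1*(-875))/(-2073) + (-1318 + 268)/D = (-701 - 1*(-875))/(-2073) + (-1318 + 268)/(41073/1369) = (-701 + 875)*(-1/2073) - 1050*1369/41073 = 174*(-1/2073) - 479150/13691 = -58/691 - 479150/13691 = -331886728/9460481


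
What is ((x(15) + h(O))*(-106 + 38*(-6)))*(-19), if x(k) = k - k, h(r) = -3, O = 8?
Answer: -19038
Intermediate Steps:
x(k) = 0
((x(15) + h(O))*(-106 + 38*(-6)))*(-19) = ((0 - 3)*(-106 + 38*(-6)))*(-19) = -3*(-106 - 228)*(-19) = -3*(-334)*(-19) = 1002*(-19) = -19038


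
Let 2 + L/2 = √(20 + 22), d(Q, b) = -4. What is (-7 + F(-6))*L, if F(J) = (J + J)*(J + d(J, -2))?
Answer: -452 + 226*√42 ≈ 1012.6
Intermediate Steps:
L = -4 + 2*√42 (L = -4 + 2*√(20 + 22) = -4 + 2*√42 ≈ 8.9615)
F(J) = 2*J*(-4 + J) (F(J) = (J + J)*(J - 4) = (2*J)*(-4 + J) = 2*J*(-4 + J))
(-7 + F(-6))*L = (-7 + 2*(-6)*(-4 - 6))*(-4 + 2*√42) = (-7 + 2*(-6)*(-10))*(-4 + 2*√42) = (-7 + 120)*(-4 + 2*√42) = 113*(-4 + 2*√42) = -452 + 226*√42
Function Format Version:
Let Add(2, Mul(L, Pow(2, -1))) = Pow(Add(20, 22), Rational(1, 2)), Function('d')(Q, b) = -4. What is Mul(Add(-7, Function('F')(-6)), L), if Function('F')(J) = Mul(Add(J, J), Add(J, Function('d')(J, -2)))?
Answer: Add(-452, Mul(226, Pow(42, Rational(1, 2)))) ≈ 1012.6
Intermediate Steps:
L = Add(-4, Mul(2, Pow(42, Rational(1, 2)))) (L = Add(-4, Mul(2, Pow(Add(20, 22), Rational(1, 2)))) = Add(-4, Mul(2, Pow(42, Rational(1, 2)))) ≈ 8.9615)
Function('F')(J) = Mul(2, J, Add(-4, J)) (Function('F')(J) = Mul(Add(J, J), Add(J, -4)) = Mul(Mul(2, J), Add(-4, J)) = Mul(2, J, Add(-4, J)))
Mul(Add(-7, Function('F')(-6)), L) = Mul(Add(-7, Mul(2, -6, Add(-4, -6))), Add(-4, Mul(2, Pow(42, Rational(1, 2))))) = Mul(Add(-7, Mul(2, -6, -10)), Add(-4, Mul(2, Pow(42, Rational(1, 2))))) = Mul(Add(-7, 120), Add(-4, Mul(2, Pow(42, Rational(1, 2))))) = Mul(113, Add(-4, Mul(2, Pow(42, Rational(1, 2))))) = Add(-452, Mul(226, Pow(42, Rational(1, 2))))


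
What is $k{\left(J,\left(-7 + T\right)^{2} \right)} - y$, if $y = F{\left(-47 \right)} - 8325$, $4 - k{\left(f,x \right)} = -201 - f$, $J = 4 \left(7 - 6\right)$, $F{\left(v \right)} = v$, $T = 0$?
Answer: $8581$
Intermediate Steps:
$J = 4$ ($J = 4 \cdot 1 = 4$)
$k{\left(f,x \right)} = 205 + f$ ($k{\left(f,x \right)} = 4 - \left(-201 - f\right) = 4 + \left(201 + f\right) = 205 + f$)
$y = -8372$ ($y = -47 - 8325 = -8372$)
$k{\left(J,\left(-7 + T\right)^{2} \right)} - y = \left(205 + 4\right) - -8372 = 209 + 8372 = 8581$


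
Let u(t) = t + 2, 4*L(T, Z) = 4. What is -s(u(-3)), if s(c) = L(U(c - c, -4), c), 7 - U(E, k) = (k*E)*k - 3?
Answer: -1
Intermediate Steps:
U(E, k) = 10 - E*k² (U(E, k) = 7 - ((k*E)*k - 3) = 7 - ((E*k)*k - 3) = 7 - (E*k² - 3) = 7 - (-3 + E*k²) = 7 + (3 - E*k²) = 10 - E*k²)
L(T, Z) = 1 (L(T, Z) = (¼)*4 = 1)
u(t) = 2 + t
s(c) = 1
-s(u(-3)) = -1*1 = -1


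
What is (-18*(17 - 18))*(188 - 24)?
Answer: 2952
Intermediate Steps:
(-18*(17 - 18))*(188 - 24) = -18*(-1)*164 = 18*164 = 2952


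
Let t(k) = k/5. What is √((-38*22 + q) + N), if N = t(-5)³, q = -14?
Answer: I*√851 ≈ 29.172*I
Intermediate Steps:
t(k) = k/5 (t(k) = k*(⅕) = k/5)
N = -1 (N = ((⅕)*(-5))³ = (-1)³ = -1)
√((-38*22 + q) + N) = √((-38*22 - 14) - 1) = √((-836 - 14) - 1) = √(-850 - 1) = √(-851) = I*√851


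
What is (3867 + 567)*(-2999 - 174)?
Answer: -14069082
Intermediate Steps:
(3867 + 567)*(-2999 - 174) = 4434*(-3173) = -14069082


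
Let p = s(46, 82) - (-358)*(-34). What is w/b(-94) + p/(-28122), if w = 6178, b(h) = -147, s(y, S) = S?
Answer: -28660081/688989 ≈ -41.597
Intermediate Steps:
p = -12090 (p = 82 - (-358)*(-34) = 82 - 1*12172 = 82 - 12172 = -12090)
w/b(-94) + p/(-28122) = 6178/(-147) - 12090/(-28122) = 6178*(-1/147) - 12090*(-1/28122) = -6178/147 + 2015/4687 = -28660081/688989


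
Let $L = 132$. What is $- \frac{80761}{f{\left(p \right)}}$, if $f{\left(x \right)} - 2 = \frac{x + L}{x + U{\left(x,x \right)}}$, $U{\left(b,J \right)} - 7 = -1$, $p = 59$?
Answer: $- \frac{5249465}{321} \approx -16353.0$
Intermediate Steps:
$U{\left(b,J \right)} = 6$ ($U{\left(b,J \right)} = 7 - 1 = 6$)
$f{\left(x \right)} = 2 + \frac{132 + x}{6 + x}$ ($f{\left(x \right)} = 2 + \frac{x + 132}{x + 6} = 2 + \frac{132 + x}{6 + x}$)
$- \frac{80761}{f{\left(p \right)}} = - \frac{80761}{3 \frac{1}{6 + 59} \left(48 + 59\right)} = - \frac{80761}{3 \cdot \frac{1}{65} \cdot 107} = - \frac{80761}{\frac{321}{65}} = \left(-80761\right) \frac{65}{321} = - \frac{5249465}{321}$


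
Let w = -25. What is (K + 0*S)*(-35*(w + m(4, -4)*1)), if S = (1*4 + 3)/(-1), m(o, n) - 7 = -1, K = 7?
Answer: 4655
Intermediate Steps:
m(o, n) = 6 (m(o, n) = 7 - 1 = 6)
S = -7 (S = (4 + 3)*(-1) = 7*(-1) = -7)
(K + 0*S)*(-35*(w + m(4, -4)*1)) = (7 + 0*(-7))*(-35*(-25 + 6*1)) = (7 + 0)*(-35*(-25 + 6)) = 7*(-35*(-19)) = 7*665 = 4655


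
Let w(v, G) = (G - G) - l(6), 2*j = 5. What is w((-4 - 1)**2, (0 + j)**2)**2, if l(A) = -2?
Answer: 4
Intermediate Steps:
j = 5/2 (j = (1/2)*5 = 5/2 ≈ 2.5000)
w(v, G) = 2 (w(v, G) = (G - G) - 1*(-2) = 0 + 2 = 2)
w((-4 - 1)**2, (0 + j)**2)**2 = 2**2 = 4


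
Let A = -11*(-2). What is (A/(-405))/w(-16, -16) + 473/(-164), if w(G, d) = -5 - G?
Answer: -191893/66420 ≈ -2.8891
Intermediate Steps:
A = 22
(A/(-405))/w(-16, -16) + 473/(-164) = (22/(-405))/(-5 - 1*(-16)) + 473/(-164) = (22*(-1/405))/(-5 + 16) + 473*(-1/164) = -22/405/11 - 473/164 = -22/405*1/11 - 473/164 = -2/405 - 473/164 = -191893/66420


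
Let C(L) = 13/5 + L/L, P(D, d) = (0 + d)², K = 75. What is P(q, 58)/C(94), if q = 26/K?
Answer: 8410/9 ≈ 934.44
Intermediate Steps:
q = 26/75 ≈ 0.34667
P(D, d) = d²
C(L) = 18/5 (C(L) = 13*(⅕) + 1 = 13/5 + 1 = 18/5)
P(q, 58)/C(94) = 58²/(18/5) = 3364*(5/18) = 8410/9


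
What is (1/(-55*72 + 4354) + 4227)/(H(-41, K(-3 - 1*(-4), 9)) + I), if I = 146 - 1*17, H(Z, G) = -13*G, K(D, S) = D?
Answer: 1665439/45704 ≈ 36.440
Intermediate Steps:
I = 129 (I = 146 - 17 = 129)
(1/(-55*72 + 4354) + 4227)/(H(-41, K(-3 - 1*(-4), 9)) + I) = (1/(-55*72 + 4354) + 4227)/(-13*(-3 - 1*(-4)) + 129) = (1/(-3960 + 4354) + 4227)/(-13*(-3 + 4) + 129) = (1/394 + 4227)/(-13*1 + 129) = (1/394 + 4227)/(-13 + 129) = (1665439/394)/116 = (1665439/394)*(1/116) = 1665439/45704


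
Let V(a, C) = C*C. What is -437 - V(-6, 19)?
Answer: -798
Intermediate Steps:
V(a, C) = C²
-437 - V(-6, 19) = -437 - 1*19² = -437 - 1*361 = -437 - 361 = -798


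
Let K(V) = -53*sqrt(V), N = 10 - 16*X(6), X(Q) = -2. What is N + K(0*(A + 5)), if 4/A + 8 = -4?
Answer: 42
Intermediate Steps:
A = -1/3 (A = 4/(-8 - 4) = 4/(-12) = 4*(-1/12) = -1/3 ≈ -0.33333)
N = 42 (N = 10 - 16*(-2) = 10 + 32 = 42)
N + K(0*(A + 5)) = 42 - 53*sqrt(0*(-1/3 + 5)) = 42 - 53*sqrt(0*(14/3)) = 42 - 53*sqrt(0) = 42 - 53*0 = 42 + 0 = 42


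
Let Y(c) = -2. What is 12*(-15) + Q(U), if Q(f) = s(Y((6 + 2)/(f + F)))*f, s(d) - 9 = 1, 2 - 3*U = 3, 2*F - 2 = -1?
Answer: -550/3 ≈ -183.33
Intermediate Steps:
F = ½ (F = 1 + (½)*(-1) = 1 - ½ = ½ ≈ 0.50000)
U = -⅓ (U = ⅔ - ⅓*3 = ⅔ - 1 = -⅓ ≈ -0.33333)
s(d) = 10 (s(d) = 9 + 1 = 10)
Q(f) = 10*f
12*(-15) + Q(U) = 12*(-15) + 10*(-⅓) = -180 - 10/3 = -550/3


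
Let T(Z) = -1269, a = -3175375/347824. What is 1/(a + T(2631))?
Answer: -347824/444564031 ≈ -0.00078239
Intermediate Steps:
a = -3175375/347824 (a = -3175375*1/347824 = -3175375/347824 ≈ -9.1293)
1/(a + T(2631)) = 1/(-3175375/347824 - 1269) = 1/(-444564031/347824) = -347824/444564031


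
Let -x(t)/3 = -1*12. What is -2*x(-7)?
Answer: -72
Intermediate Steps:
x(t) = 36 (x(t) = -(-3)*12 = -3*(-12) = 36)
-2*x(-7) = -2*36 = -72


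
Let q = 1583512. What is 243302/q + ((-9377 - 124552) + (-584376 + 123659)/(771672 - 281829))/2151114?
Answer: 5445841281150587/59591409872558508 ≈ 0.091386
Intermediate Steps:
243302/q + ((-9377 - 124552) + (-584376 + 123659)/(771672 - 281829))/2151114 = 243302/1583512 + ((-9377 - 124552) + (-584376 + 123659)/(771672 - 281829))/2151114 = 243302*(1/1583512) + (-133929 - 460717/489843)*(1/2151114) = 121651/791756 + (-133929 - 460717*1/489843)*(1/2151114) = 121651/791756 + (-133929 - 460717/489843)*(1/2151114) = 121651/791756 - 65604643864/489843*1/2151114 = 121651/791756 - 32802321932/526854067551 = 5445841281150587/59591409872558508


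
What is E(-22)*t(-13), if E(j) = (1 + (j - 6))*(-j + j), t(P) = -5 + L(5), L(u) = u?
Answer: 0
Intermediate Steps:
t(P) = 0 (t(P) = -5 + 5 = 0)
E(j) = 0 (E(j) = (1 + (-6 + j))*0 = (-5 + j)*0 = 0)
E(-22)*t(-13) = 0*0 = 0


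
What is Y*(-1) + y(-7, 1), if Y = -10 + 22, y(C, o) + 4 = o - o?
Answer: -16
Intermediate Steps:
y(C, o) = -4 (y(C, o) = -4 + (o - o) = -4 + 0 = -4)
Y = 12
Y*(-1) + y(-7, 1) = 12*(-1) - 4 = -12 - 4 = -16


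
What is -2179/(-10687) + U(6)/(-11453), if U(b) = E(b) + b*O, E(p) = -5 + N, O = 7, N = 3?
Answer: 24528607/122398211 ≈ 0.20040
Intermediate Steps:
E(p) = -2 (E(p) = -5 + 3 = -2)
U(b) = -2 + 7*b (U(b) = -2 + b*7 = -2 + 7*b)
-2179/(-10687) + U(6)/(-11453) = -2179/(-10687) + (-2 + 7*6)/(-11453) = -2179*(-1/10687) + (-2 + 42)*(-1/11453) = 2179/10687 + 40*(-1/11453) = 2179/10687 - 40/11453 = 24528607/122398211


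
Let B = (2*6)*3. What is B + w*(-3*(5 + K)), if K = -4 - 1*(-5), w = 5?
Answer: -54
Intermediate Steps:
K = 1 (K = -4 + 5 = 1)
B = 36 (B = 12*3 = 36)
B + w*(-3*(5 + K)) = 36 + 5*(-3*(5 + 1)) = 36 + 5*(-3*6) = 36 + 5*(-18) = 36 - 90 = -54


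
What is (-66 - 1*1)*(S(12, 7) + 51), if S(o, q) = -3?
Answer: -3216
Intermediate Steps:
(-66 - 1*1)*(S(12, 7) + 51) = (-66 - 1*1)*(-3 + 51) = (-66 - 1)*48 = -67*48 = -3216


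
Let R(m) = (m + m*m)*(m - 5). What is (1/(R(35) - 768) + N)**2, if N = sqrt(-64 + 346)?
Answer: 386726064769/1371369024 + sqrt(282)/18516 ≈ 282.00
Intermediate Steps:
R(m) = (-5 + m)*(m + m**2) (R(m) = (m + m**2)*(-5 + m) = (-5 + m)*(m + m**2))
N = sqrt(282) ≈ 16.793
(1/(R(35) - 768) + N)**2 = (1/(35*(-5 + 35**2 - 4*35) - 768) + sqrt(282))**2 = (1/(35*(-5 + 1225 - 140) - 768) + sqrt(282))**2 = (1/(35*1080 - 768) + sqrt(282))**2 = (1/(37800 - 768) + sqrt(282))**2 = (1/37032 + sqrt(282))**2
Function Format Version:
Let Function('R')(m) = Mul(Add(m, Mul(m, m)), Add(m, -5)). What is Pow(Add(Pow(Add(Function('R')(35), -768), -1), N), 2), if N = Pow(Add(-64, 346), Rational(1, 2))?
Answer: Add(Rational(386726064769, 1371369024), Mul(Rational(1, 18516), Pow(282, Rational(1, 2)))) ≈ 282.00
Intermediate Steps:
Function('R')(m) = Mul(Add(-5, m), Add(m, Pow(m, 2))) (Function('R')(m) = Mul(Add(m, Pow(m, 2)), Add(-5, m)) = Mul(Add(-5, m), Add(m, Pow(m, 2))))
N = Pow(282, Rational(1, 2)) ≈ 16.793
Pow(Add(Pow(Add(Function('R')(35), -768), -1), N), 2) = Pow(Add(Pow(Add(Mul(35, Add(-5, Pow(35, 2), Mul(-4, 35))), -768), -1), Pow(282, Rational(1, 2))), 2) = Pow(Add(Pow(Add(Mul(35, Add(-5, 1225, -140)), -768), -1), Pow(282, Rational(1, 2))), 2) = Pow(Add(Pow(Add(Mul(35, 1080), -768), -1), Pow(282, Rational(1, 2))), 2) = Pow(Add(Pow(Add(37800, -768), -1), Pow(282, Rational(1, 2))), 2) = Pow(Add(Pow(37032, -1), Pow(282, Rational(1, 2))), 2) = Pow(Add(Rational(1, 37032), Pow(282, Rational(1, 2))), 2)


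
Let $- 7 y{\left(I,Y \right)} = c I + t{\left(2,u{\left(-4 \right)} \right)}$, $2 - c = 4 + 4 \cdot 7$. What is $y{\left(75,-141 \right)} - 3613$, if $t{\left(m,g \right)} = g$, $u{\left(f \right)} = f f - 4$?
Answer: $- \frac{23053}{7} \approx -3293.3$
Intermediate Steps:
$u{\left(f \right)} = -4 + f^{2}$ ($u{\left(f \right)} = f^{2} - 4 = -4 + f^{2}$)
$c = -30$ ($c = 2 - \left(4 + 4 \cdot 7\right) = 2 - \left(4 + 28\right) = 2 - 32 = -30$)
$y{\left(I,Y \right)} = - \frac{12}{7} + \frac{30 I}{7}$ ($y{\left(I,Y \right)} = - \frac{- 30 I - \left(4 - \left(-4\right)^{2}\right)}{7} = - \frac{- 30 I + \left(-4 + 16\right)}{7} = - \frac{- 30 I + 12}{7} = - \frac{12 - 30 I}{7} = - \frac{12}{7} + \frac{30 I}{7}$)
$y{\left(75,-141 \right)} - 3613 = \left(- \frac{12}{7} + \frac{30}{7} \cdot 75\right) - 3613 = \left(- \frac{12}{7} + \frac{2250}{7}\right) - 3613 = \frac{2238}{7} - 3613 = - \frac{23053}{7}$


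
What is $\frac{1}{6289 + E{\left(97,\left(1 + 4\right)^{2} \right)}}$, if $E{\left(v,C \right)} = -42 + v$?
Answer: $\frac{1}{6344} \approx 0.00015763$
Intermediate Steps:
$\frac{1}{6289 + E{\left(97,\left(1 + 4\right)^{2} \right)}} = \frac{1}{6289 + \left(-42 + 97\right)} = \frac{1}{6289 + 55} = \frac{1}{6344}$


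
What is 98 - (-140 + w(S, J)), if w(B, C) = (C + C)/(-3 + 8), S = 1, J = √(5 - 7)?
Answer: 238 - 2*I*√2/5 ≈ 238.0 - 0.56569*I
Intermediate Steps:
J = I*√2 (J = √(-2) = I*√2 ≈ 1.4142*I)
w(B, C) = 2*C/5 (w(B, C) = (2*C)/5 = (2*C)*(⅕) = 2*C/5)
98 - (-140 + w(S, J)) = 98 - (-140 + 2*(I*√2)/5) = 98 - (-140 + 2*I*√2/5) = 98 + (140 - 2*I*√2/5) = 238 - 2*I*√2/5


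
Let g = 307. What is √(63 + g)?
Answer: √370 ≈ 19.235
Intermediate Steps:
√(63 + g) = √(63 + 307) = √370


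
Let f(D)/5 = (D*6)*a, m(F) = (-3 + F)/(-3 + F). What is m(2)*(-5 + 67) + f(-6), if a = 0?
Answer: 62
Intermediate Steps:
m(F) = 1
f(D) = 0 (f(D) = 5*((D*6)*0) = 5*((6*D)*0) = 5*0 = 0)
m(2)*(-5 + 67) + f(-6) = 1*(-5 + 67) + 0 = 1*62 + 0 = 62 + 0 = 62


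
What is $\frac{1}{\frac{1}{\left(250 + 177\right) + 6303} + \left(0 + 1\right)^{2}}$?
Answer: $\frac{6730}{6731} \approx 0.99985$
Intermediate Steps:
$\frac{1}{\frac{1}{\left(250 + 177\right) + 6303} + \left(0 + 1\right)^{2}} = \frac{1}{\frac{1}{427 + 6303} + 1^{2}} = \frac{1}{\frac{1}{6730} + 1} = \frac{1}{\frac{6731}{6730}} = \frac{6730}{6731}$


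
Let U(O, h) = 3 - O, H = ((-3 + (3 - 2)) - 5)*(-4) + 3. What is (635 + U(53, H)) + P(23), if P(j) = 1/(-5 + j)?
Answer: 10531/18 ≈ 585.06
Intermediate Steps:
H = 31 (H = ((-3 + 1) - 5)*(-4) + 3 = (-2 - 5)*(-4) + 3 = -7*(-4) + 3 = 28 + 3 = 31)
(635 + U(53, H)) + P(23) = (635 + (3 - 1*53)) + 1/(-5 + 23) = (635 + (3 - 53)) + 1/18 = (635 - 50) + 1/18 = 585 + 1/18 = 10531/18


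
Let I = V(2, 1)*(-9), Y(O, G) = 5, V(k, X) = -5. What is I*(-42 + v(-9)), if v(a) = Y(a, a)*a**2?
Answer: 16335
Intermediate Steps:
I = 45 (I = -5*(-9) = 45)
v(a) = 5*a**2
I*(-42 + v(-9)) = 45*(-42 + 5*(-9)**2) = 45*(-42 + 5*81) = 45*(-42 + 405) = 45*363 = 16335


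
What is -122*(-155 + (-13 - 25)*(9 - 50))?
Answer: -171166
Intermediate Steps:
-122*(-155 + (-13 - 25)*(9 - 50)) = -122*(-155 - 38*(-41)) = -122*(-155 + 1558) = -122*1403 = -171166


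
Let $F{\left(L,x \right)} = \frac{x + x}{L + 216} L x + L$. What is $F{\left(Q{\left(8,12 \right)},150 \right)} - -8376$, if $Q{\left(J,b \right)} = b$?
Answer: $\frac{204372}{19} \approx 10756.0$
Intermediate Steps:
$F{\left(L,x \right)} = L + \frac{2 L x^{2}}{216 + L}$ ($F{\left(L,x \right)} = \frac{2 x}{216 + L} L x + L = \frac{2 L x}{216 + L} x + L = \frac{2 L x^{2}}{216 + L} + L = L + \frac{2 L x^{2}}{216 + L}$)
$F{\left(Q{\left(8,12 \right)},150 \right)} - -8376 = \frac{12 \left(216 + 12 + 2 \cdot 150^{2}\right)}{216 + 12} - -8376 = \frac{12 \left(216 + 12 + 2 \cdot 22500\right)}{228} + 8376 = 12 \cdot \frac{1}{228} \left(216 + 12 + 45000\right) + 8376 = 12 \cdot \frac{1}{228} \cdot 45228 + 8376 = \frac{45228}{19} + 8376 = \frac{204372}{19}$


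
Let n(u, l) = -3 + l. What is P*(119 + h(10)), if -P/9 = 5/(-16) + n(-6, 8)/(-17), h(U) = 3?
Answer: 90585/136 ≈ 666.07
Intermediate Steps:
P = 1485/272 (P = -9*(5/(-16) + (-3 + 8)/(-17)) = -9*(5*(-1/16) + 5*(-1/17)) = -9*(-5/16 - 5/17) = -9*(-165/272) = 1485/272 ≈ 5.4596)
P*(119 + h(10)) = 1485*(119 + 3)/272 = (1485/272)*122 = 90585/136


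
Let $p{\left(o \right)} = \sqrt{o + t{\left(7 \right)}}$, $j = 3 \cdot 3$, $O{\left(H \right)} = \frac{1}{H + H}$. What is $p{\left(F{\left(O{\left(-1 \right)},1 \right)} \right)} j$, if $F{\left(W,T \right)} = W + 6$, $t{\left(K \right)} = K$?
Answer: $\frac{45 \sqrt{2}}{2} \approx 31.82$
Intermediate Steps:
$O{\left(H \right)} = \frac{1}{2 H}$
$F{\left(W,T \right)} = 6 + W$
$j = 9$
$p{\left(o \right)} = \sqrt{7 + o}$ ($p{\left(o \right)} = \sqrt{o + 7} = \sqrt{7 + o}$)
$p{\left(F{\left(O{\left(-1 \right)},1 \right)} \right)} j = \sqrt{7 + \left(6 + \frac{1}{2 \left(-1\right)}\right)} 9 = \sqrt{7 + \left(6 + \frac{1}{2} \left(-1\right)\right)} 9 = \sqrt{7 + \left(6 - \frac{1}{2}\right)} 9 = \sqrt{7 + \frac{11}{2}} \cdot 9 = \sqrt{\frac{25}{2}} \cdot 9 = \frac{5 \sqrt{2}}{2} \cdot 9 = \frac{45 \sqrt{2}}{2}$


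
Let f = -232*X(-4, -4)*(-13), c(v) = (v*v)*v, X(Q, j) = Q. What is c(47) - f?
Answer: 115887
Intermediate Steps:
c(v) = v³ (c(v) = v²*v = v³)
f = -12064 (f = -(-928)*(-13) = -232*52 = -12064)
c(47) - f = 47³ - 1*(-12064) = 103823 + 12064 = 115887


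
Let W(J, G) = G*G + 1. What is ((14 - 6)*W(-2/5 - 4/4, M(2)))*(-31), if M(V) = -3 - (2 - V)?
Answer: -2480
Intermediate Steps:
M(V) = -5 + V (M(V) = -3 + (-2 + V) = -5 + V)
W(J, G) = 1 + G² (W(J, G) = G² + 1 = 1 + G²)
((14 - 6)*W(-2/5 - 4/4, M(2)))*(-31) = ((14 - 6)*(1 + (-5 + 2)²))*(-31) = (8*(1 + (-3)²))*(-31) = (8*(1 + 9))*(-31) = (8*10)*(-31) = 80*(-31) = -2480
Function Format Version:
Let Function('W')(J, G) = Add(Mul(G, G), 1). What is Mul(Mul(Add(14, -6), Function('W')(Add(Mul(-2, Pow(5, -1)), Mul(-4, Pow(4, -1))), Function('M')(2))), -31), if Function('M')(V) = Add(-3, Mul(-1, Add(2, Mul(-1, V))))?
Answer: -2480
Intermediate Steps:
Function('M')(V) = Add(-5, V) (Function('M')(V) = Add(-3, Add(-2, V)) = Add(-5, V))
Function('W')(J, G) = Add(1, Pow(G, 2)) (Function('W')(J, G) = Add(Pow(G, 2), 1) = Add(1, Pow(G, 2)))
Mul(Mul(Add(14, -6), Function('W')(Add(Mul(-2, Pow(5, -1)), Mul(-4, Pow(4, -1))), Function('M')(2))), -31) = Mul(Mul(Add(14, -6), Add(1, Pow(Add(-5, 2), 2))), -31) = Mul(Mul(8, Add(1, Pow(-3, 2))), -31) = Mul(Mul(8, Add(1, 9)), -31) = Mul(Mul(8, 10), -31) = Mul(80, -31) = -2480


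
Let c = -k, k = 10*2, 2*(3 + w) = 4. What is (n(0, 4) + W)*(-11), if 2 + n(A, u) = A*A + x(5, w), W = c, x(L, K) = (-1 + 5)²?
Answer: 66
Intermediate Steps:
w = -1 (w = -3 + (½)*4 = -3 + 2 = -1)
x(L, K) = 16 (x(L, K) = 4² = 16)
k = 20
c = -20 (c = -1*20 = -20)
W = -20
n(A, u) = 14 + A² (n(A, u) = -2 + (A*A + 16) = -2 + (A² + 16) = -2 + (16 + A²) = 14 + A²)
(n(0, 4) + W)*(-11) = ((14 + 0²) - 20)*(-11) = ((14 + 0) - 20)*(-11) = (14 - 20)*(-11) = -6*(-11) = 66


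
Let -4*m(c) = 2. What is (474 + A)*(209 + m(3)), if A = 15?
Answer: 203913/2 ≈ 1.0196e+5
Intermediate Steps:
m(c) = -1/2 (m(c) = -1/4*2 = -1/2)
(474 + A)*(209 + m(3)) = (474 + 15)*(209 - 1/2) = 489*(417/2) = 203913/2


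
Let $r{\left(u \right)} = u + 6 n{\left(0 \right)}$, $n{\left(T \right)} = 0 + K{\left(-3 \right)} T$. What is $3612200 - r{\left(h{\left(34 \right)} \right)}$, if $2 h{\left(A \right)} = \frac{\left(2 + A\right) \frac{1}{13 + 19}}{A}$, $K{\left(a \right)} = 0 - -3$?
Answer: $\frac{1965036791}{544} \approx 3.6122 \cdot 10^{6}$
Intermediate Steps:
$K{\left(a \right)} = 3$ ($K{\left(a \right)} = 0 + 3 = 3$)
$n{\left(T \right)} = 3 T$ ($n{\left(T \right)} = 0 + 3 T = 3 T$)
$h{\left(A \right)} = \frac{\frac{1}{16} + \frac{A}{32}}{2 A}$ ($h{\left(A \right)} = \frac{\frac{2 + A}{13 + 19} \frac{1}{A}}{2} = \frac{\frac{2 + A}{32} \frac{1}{A}}{2} = \frac{\left(2 + A\right) \frac{1}{32} \frac{1}{A}}{2} = \frac{\left(\frac{1}{16} + \frac{A}{32}\right) \frac{1}{A}}{2} = \frac{\frac{1}{A} \left(\frac{1}{16} + \frac{A}{32}\right)}{2} = \frac{\frac{1}{16} + \frac{A}{32}}{2 A}$)
$r{\left(u \right)} = u$ ($r{\left(u \right)} = u + 6 \cdot 3 \cdot 0 = u + 6 \cdot 0 = u + 0 = u$)
$3612200 - r{\left(h{\left(34 \right)} \right)} = 3612200 - \frac{2 + 34}{64 \cdot 34} = 3612200 - \frac{1}{64} \cdot \frac{1}{34} \cdot 36 = 3612200 - \frac{9}{544} = \frac{1965036791}{544}$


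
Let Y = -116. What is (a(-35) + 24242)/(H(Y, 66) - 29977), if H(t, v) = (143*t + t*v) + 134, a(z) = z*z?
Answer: -8489/18029 ≈ -0.47085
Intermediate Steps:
a(z) = z²
H(t, v) = 134 + 143*t + t*v
(a(-35) + 24242)/(H(Y, 66) - 29977) = ((-35)² + 24242)/((134 + 143*(-116) - 116*66) - 29977) = (1225 + 24242)/((134 - 16588 - 7656) - 29977) = 25467/(-24110 - 29977) = 25467/(-54087) = 25467*(-1/54087) = -8489/18029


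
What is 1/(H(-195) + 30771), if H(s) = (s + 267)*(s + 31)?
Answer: 1/18963 ≈ 5.2734e-5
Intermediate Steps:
H(s) = (31 + s)*(267 + s) (H(s) = (267 + s)*(31 + s) = (31 + s)*(267 + s))
1/(H(-195) + 30771) = 1/((8277 + (-195)² + 298*(-195)) + 30771) = 1/((8277 + 38025 - 58110) + 30771) = 1/(-11808 + 30771) = 1/18963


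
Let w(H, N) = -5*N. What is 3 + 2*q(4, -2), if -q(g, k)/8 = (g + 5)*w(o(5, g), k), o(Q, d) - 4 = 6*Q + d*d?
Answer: -1437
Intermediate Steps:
o(Q, d) = 4 + d² + 6*Q (o(Q, d) = 4 + (6*Q + d*d) = 4 + (6*Q + d²) = 4 + (d² + 6*Q) = 4 + d² + 6*Q)
q(g, k) = 40*k*(5 + g) (q(g, k) = -8*(g + 5)*(-5*k) = -8*(5 + g)*(-5*k) = -(-40)*k*(5 + g) = 40*k*(5 + g))
3 + 2*q(4, -2) = 3 + 2*(40*(-2)*(5 + 4)) = 3 + 2*(40*(-2)*9) = 3 + 2*(-720) = 3 - 1440 = -1437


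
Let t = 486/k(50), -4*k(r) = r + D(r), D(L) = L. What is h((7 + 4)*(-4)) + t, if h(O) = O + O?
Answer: -2686/25 ≈ -107.44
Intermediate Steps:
k(r) = -r/2 (k(r) = -(r + r)/4 = -r/2)
h(O) = 2*O
t = -486/25 (t = 486/((-½*50)) = 486/(-25) = 486*(-1/25) = -486/25 ≈ -19.440)
h((7 + 4)*(-4)) + t = 2*((7 + 4)*(-4)) - 486/25 = 2*(11*(-4)) - 486/25 = 2*(-44) - 486/25 = -88 - 486/25 = -2686/25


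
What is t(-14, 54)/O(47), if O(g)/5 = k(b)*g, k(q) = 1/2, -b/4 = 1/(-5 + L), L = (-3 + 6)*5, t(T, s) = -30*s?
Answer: -648/47 ≈ -13.787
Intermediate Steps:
L = 15 (L = 3*5 = 15)
b = -⅖ (b = -4/(-5 + 15) = -4/10 = -4*⅒ = -⅖ ≈ -0.40000)
k(q) = ½
O(g) = 5*g/2 (O(g) = 5*(g/2) = 5*g/2)
t(-14, 54)/O(47) = (-30*54)/(((5/2)*47)) = -1620/235/2 = -1620*2/235 = -648/47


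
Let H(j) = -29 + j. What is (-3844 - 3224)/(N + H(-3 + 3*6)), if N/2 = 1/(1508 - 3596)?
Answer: 7378992/14617 ≈ 504.82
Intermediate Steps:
N = -1/1044 (N = 2/(1508 - 3596) = 2/(-2088) = 2*(-1/2088) = -1/1044 ≈ -0.00095785)
(-3844 - 3224)/(N + H(-3 + 3*6)) = (-3844 - 3224)/(-1/1044 + (-29 + (-3 + 3*6))) = -7068/(-1/1044 + (-29 + (-3 + 18))) = -7068/(-1/1044 + (-29 + 15)) = -7068/(-1/1044 - 14) = -7068/(-14617/1044) = -7068*(-1044/14617) = 7378992/14617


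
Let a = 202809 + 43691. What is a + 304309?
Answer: 550809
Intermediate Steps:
a = 246500
a + 304309 = 246500 + 304309 = 550809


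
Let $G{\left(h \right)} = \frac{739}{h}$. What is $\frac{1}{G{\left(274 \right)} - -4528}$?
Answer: $\frac{274}{1241411} \approx 0.00022072$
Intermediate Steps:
$\frac{1}{G{\left(274 \right)} - -4528} = \frac{1}{\frac{739}{274} - -4528} = \frac{1}{739 \cdot \frac{1}{274} + 4528} = \frac{1}{\frac{739}{274} + 4528} = \frac{1}{\frac{1241411}{274}} = \frac{274}{1241411}$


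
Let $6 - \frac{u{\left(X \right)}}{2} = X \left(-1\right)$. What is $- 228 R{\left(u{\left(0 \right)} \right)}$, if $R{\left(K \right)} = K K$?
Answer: $-32832$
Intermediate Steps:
$u{\left(X \right)} = 12 + 2 X$ ($u{\left(X \right)} = 12 - 2 X \left(-1\right) = 12 - 2 \left(- X\right) = 12 + 2 X$)
$R{\left(K \right)} = K^{2}$
$- 228 R{\left(u{\left(0 \right)} \right)} = - 228 \left(12 + 2 \cdot 0\right)^{2} = - 228 \left(12 + 0\right)^{2} = - 228 \cdot 12^{2} = \left(-228\right) 144 = -32832$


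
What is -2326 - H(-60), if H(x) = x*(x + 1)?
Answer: -5866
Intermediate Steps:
H(x) = x*(1 + x)
-2326 - H(-60) = -2326 - (-60)*(1 - 60) = -2326 - (-60)*(-59) = -2326 - 1*3540 = -2326 - 3540 = -5866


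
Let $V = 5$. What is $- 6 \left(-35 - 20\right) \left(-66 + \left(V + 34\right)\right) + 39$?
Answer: $-8871$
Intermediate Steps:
$- 6 \left(-35 - 20\right) \left(-66 + \left(V + 34\right)\right) + 39 = - 6 \left(-35 - 20\right) \left(-66 + \left(5 + 34\right)\right) + 39 = - 6 \left(- 55 \left(-66 + 39\right)\right) + 39 = - 6 \left(\left(-55\right) \left(-27\right)\right) + 39 = \left(-6\right) 1485 + 39 = -8910 + 39 = -8871$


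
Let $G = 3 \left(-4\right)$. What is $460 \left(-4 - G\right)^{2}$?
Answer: $29440$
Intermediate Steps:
$G = -12$
$460 \left(-4 - G\right)^{2} = 460 \left(-4 - -12\right)^{2} = 460 \left(-4 + 12\right)^{2} = 460 \cdot 8^{2} = 460 \cdot 64 = 29440$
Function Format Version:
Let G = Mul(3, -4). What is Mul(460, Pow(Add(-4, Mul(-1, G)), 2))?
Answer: 29440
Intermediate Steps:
G = -12
Mul(460, Pow(Add(-4, Mul(-1, G)), 2)) = Mul(460, Pow(Add(-4, Mul(-1, -12)), 2)) = Mul(460, Pow(Add(-4, 12), 2)) = Mul(460, Pow(8, 2)) = Mul(460, 64) = 29440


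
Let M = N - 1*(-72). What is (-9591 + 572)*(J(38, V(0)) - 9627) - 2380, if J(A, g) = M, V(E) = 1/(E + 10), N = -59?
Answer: 86706286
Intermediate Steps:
V(E) = 1/(10 + E)
M = 13 (M = -59 - 1*(-72) = -59 + 72 = 13)
J(A, g) = 13
(-9591 + 572)*(J(38, V(0)) - 9627) - 2380 = (-9591 + 572)*(13 - 9627) - 2380 = -9019*(-9614) - 2380 = 86708666 - 2380 = 86706286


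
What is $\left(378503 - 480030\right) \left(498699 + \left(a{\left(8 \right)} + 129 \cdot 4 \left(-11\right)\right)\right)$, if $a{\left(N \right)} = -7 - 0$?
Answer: $-50054435432$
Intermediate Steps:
$a{\left(N \right)} = -7$ ($a{\left(N \right)} = -7 + 0 = -7$)
$\left(378503 - 480030\right) \left(498699 + \left(a{\left(8 \right)} + 129 \cdot 4 \left(-11\right)\right)\right) = \left(378503 - 480030\right) \left(498699 + \left(-7 + 129 \cdot 4 \left(-11\right)\right)\right) = - 101527 \left(498699 + \left(-7 + 129 \left(-44\right)\right)\right) = - 101527 \left(498699 - 5683\right) = \left(-101527\right) 493016 = -50054435432$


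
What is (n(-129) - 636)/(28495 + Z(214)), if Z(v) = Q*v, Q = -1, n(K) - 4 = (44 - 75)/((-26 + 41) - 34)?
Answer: -11977/537339 ≈ -0.022289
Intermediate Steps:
n(K) = 107/19 (n(K) = 4 + (44 - 75)/((-26 + 41) - 34) = 4 - 31/(15 - 34) = 4 - 31/(-19) = 4 - 31*(-1/19) = 4 + 31/19 = 107/19)
Z(v) = -v
(n(-129) - 636)/(28495 + Z(214)) = (107/19 - 636)/(28495 - 1*214) = -11977/(19*(28495 - 214)) = -11977/19/28281 = -11977/19*1/28281 = -11977/537339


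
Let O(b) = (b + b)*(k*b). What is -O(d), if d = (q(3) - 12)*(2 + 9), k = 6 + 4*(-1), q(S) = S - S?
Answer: -69696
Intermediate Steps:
q(S) = 0
k = 2 (k = 6 - 4 = 2)
d = -132 (d = (0 - 12)*(2 + 9) = -12*11 = -132)
O(b) = 4*b² (O(b) = (b + b)*(2*b) = (2*b)*(2*b) = 4*b²)
-O(d) = -4*(-132)² = -4*17424 = -1*69696 = -69696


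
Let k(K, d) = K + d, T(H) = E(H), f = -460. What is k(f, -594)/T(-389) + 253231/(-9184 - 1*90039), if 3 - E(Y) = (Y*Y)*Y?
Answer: -7453130875737/2920324985728 ≈ -2.5522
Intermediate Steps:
E(Y) = 3 - Y³ (E(Y) = 3 - Y*Y*Y = 3 - Y²*Y = 3 - Y³)
T(H) = 3 - H³
k(f, -594)/T(-389) + 253231/(-9184 - 1*90039) = (-460 - 594)/(3 - 1*(-389)³) + 253231/(-9184 - 1*90039) = -1054/(3 - 1*(-58863869)) + 253231/(-9184 - 90039) = -1054/(3 + 58863869) + 253231/(-99223) = -1054/58863872 + 253231*(-1/99223) = -1054*1/58863872 - 253231/99223 = -527/29431936 - 253231/99223 = -7453130875737/2920324985728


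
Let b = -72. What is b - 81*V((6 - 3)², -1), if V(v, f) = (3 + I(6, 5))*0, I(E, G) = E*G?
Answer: -72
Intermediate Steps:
V(v, f) = 0 (V(v, f) = (3 + 6*5)*0 = (3 + 30)*0 = 33*0 = 0)
b - 81*V((6 - 3)², -1) = -72 - 81*0 = -72 + 0 = -72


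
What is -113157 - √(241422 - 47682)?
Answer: -113157 - 2*√48435 ≈ -1.1360e+5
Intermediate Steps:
-113157 - √(241422 - 47682) = -113157 - √193740 = -113157 - 2*√48435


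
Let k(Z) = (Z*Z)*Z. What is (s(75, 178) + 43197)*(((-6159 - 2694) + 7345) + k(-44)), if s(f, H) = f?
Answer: -3751336224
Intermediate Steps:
k(Z) = Z³ (k(Z) = Z²*Z = Z³)
(s(75, 178) + 43197)*(((-6159 - 2694) + 7345) + k(-44)) = (75 + 43197)*(((-6159 - 2694) + 7345) + (-44)³) = 43272*((-8853 + 7345) - 85184) = 43272*(-1508 - 85184) = 43272*(-86692) = -3751336224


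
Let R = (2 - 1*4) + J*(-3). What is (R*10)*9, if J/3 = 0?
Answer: -180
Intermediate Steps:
J = 0 (J = 3*0 = 0)
R = -2 (R = (2 - 1*4) + 0*(-3) = (2 - 4) + 0 = -2 + 0 = -2)
(R*10)*9 = -2*10*9 = -20*9 = -180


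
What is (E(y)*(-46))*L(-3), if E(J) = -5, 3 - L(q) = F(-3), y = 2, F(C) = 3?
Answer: 0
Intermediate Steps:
L(q) = 0 (L(q) = 3 - 1*3 = 3 - 3 = 0)
(E(y)*(-46))*L(-3) = -5*(-46)*0 = 230*0 = 0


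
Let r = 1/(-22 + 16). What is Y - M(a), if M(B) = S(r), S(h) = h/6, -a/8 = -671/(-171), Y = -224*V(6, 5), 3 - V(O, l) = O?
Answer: 24193/36 ≈ 672.03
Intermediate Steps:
V(O, l) = 3 - O
r = -⅙ (r = 1/(-6) = -⅙ ≈ -0.16667)
Y = 672 (Y = -224*(3 - 1*6) = -224*(3 - 6) = -224*(-3) = 672)
a = -5368/171 (a = -(-5368)/(-171) = -(-5368)*(-1)/171 = -8*671/171 = -5368/171 ≈ -31.392)
S(h) = h/6 (S(h) = h*(⅙) = h/6)
M(B) = -1/36 (M(B) = (⅙)*(-⅙) = -1/36)
Y - M(a) = 672 - 1*(-1/36) = 672 + 1/36 = 24193/36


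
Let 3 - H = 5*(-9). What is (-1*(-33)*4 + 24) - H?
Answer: 108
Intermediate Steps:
H = 48 (H = 3 - 5*(-9) = 3 - 1*(-45) = 3 + 45 = 48)
(-1*(-33)*4 + 24) - H = (-1*(-33)*4 + 24) - 1*48 = (33*4 + 24) - 48 = (132 + 24) - 48 = 156 - 48 = 108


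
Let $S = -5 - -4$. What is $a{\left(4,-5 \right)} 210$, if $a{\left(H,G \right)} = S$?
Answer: $-210$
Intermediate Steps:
$S = -1$ ($S = -5 + 4 = -1$)
$a{\left(H,G \right)} = -1$
$a{\left(4,-5 \right)} 210 = \left(-1\right) 210 = -210$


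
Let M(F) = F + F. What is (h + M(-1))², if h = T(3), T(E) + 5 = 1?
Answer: 36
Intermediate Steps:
M(F) = 2*F
T(E) = -4 (T(E) = -5 + 1 = -4)
h = -4
(h + M(-1))² = (-4 + 2*(-1))² = (-4 - 2)² = (-6)² = 36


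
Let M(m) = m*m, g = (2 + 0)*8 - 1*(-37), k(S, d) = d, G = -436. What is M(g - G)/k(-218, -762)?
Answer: -79707/254 ≈ -313.81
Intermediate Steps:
g = 53 (g = 2*8 + 37 = 16 + 37 = 53)
M(m) = m²
M(g - G)/k(-218, -762) = (53 - 1*(-436))²/(-762) = (53 + 436)²*(-1/762) = 489²*(-1/762) = 239121*(-1/762) = -79707/254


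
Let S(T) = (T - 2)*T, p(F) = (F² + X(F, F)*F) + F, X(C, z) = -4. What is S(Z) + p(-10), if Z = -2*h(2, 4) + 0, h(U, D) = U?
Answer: 154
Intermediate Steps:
Z = -4 (Z = -2*2 + 0 = -4 + 0 = -4)
p(F) = F² - 3*F (p(F) = (F² - 4*F) + F = F² - 3*F)
S(T) = T*(-2 + T) (S(T) = (-2 + T)*T = T*(-2 + T))
S(Z) + p(-10) = -4*(-2 - 4) - 10*(-3 - 10) = -4*(-6) - 10*(-13) = 24 + 130 = 154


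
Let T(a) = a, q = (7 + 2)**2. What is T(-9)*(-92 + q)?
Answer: 99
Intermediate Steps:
q = 81 (q = 9**2 = 81)
T(-9)*(-92 + q) = -9*(-92 + 81) = -9*(-11) = 99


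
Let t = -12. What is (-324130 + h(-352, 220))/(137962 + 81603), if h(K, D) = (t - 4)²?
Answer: -323874/219565 ≈ -1.4751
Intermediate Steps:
h(K, D) = 256 (h(K, D) = (-12 - 4)² = (-16)² = 256)
(-324130 + h(-352, 220))/(137962 + 81603) = (-324130 + 256)/(137962 + 81603) = -323874/219565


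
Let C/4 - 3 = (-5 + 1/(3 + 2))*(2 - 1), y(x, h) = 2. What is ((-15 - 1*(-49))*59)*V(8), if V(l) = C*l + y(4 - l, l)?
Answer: -557668/5 ≈ -1.1153e+5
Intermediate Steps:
C = -36/5 (C = 12 + 4*((-5 + 1/(3 + 2))*(2 - 1)) = 12 + 4*((-5 + 1/5)*1) = 12 + 4*((-5 + ⅕)*1) = 12 + 4*(-24/5*1) = 12 + 4*(-24/5) = 12 - 96/5 = -36/5 ≈ -7.2000)
V(l) = 2 - 36*l/5 (V(l) = -36*l/5 + 2 = 2 - 36*l/5)
((-15 - 1*(-49))*59)*V(8) = ((-15 - 1*(-49))*59)*(2 - 36/5*8) = ((-15 + 49)*59)*(2 - 288/5) = (34*59)*(-278/5) = 2006*(-278/5) = -557668/5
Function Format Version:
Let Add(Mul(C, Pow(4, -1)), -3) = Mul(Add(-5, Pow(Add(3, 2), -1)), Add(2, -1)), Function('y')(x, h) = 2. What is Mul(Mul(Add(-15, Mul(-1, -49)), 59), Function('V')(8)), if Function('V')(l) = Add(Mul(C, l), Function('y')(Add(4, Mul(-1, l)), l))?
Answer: Rational(-557668, 5) ≈ -1.1153e+5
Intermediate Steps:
C = Rational(-36, 5) (C = Add(12, Mul(4, Mul(Add(-5, Pow(Add(3, 2), -1)), Add(2, -1)))) = Add(12, Mul(4, Mul(Add(-5, Pow(5, -1)), 1))) = Add(12, Mul(4, Mul(Add(-5, Rational(1, 5)), 1))) = Add(12, Mul(4, Mul(Rational(-24, 5), 1))) = Add(12, Mul(4, Rational(-24, 5))) = Add(12, Rational(-96, 5)) = Rational(-36, 5) ≈ -7.2000)
Function('V')(l) = Add(2, Mul(Rational(-36, 5), l)) (Function('V')(l) = Add(Mul(Rational(-36, 5), l), 2) = Add(2, Mul(Rational(-36, 5), l)))
Mul(Mul(Add(-15, Mul(-1, -49)), 59), Function('V')(8)) = Mul(Mul(Add(-15, Mul(-1, -49)), 59), Add(2, Mul(Rational(-36, 5), 8))) = Mul(Mul(Add(-15, 49), 59), Add(2, Rational(-288, 5))) = Mul(Mul(34, 59), Rational(-278, 5)) = Mul(2006, Rational(-278, 5)) = Rational(-557668, 5)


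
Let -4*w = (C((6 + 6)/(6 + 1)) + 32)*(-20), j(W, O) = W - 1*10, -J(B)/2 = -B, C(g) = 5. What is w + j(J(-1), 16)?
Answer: 173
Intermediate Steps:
J(B) = 2*B (J(B) = -(-2)*B = 2*B)
j(W, O) = -10 + W (j(W, O) = W - 10 = -10 + W)
w = 185 (w = -(5 + 32)*(-20)/4 = -37*(-20)/4 = -1/4*(-740) = 185)
w + j(J(-1), 16) = 185 + (-10 + 2*(-1)) = 185 + (-10 - 2) = 185 - 12 = 173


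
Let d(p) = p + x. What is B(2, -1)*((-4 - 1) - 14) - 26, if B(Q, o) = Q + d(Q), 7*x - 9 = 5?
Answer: -140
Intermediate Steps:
x = 2 (x = 9/7 + (⅐)*5 = 9/7 + 5/7 = 2)
d(p) = 2 + p (d(p) = p + 2 = 2 + p)
B(Q, o) = 2 + 2*Q (B(Q, o) = Q + (2 + Q) = 2 + 2*Q)
B(2, -1)*((-4 - 1) - 14) - 26 = (2 + 2*2)*((-4 - 1) - 14) - 26 = (2 + 4)*(-5 - 14) - 26 = 6*(-19) - 26 = -114 - 26 = -140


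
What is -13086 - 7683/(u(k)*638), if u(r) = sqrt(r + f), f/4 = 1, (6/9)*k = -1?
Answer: -13086 - 7683*sqrt(10)/3190 ≈ -13094.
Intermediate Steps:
k = -3/2 (k = (3/2)*(-1) = -3/2 ≈ -1.5000)
f = 4 (f = 4*1 = 4)
u(r) = sqrt(4 + r) (u(r) = sqrt(r + 4) = sqrt(4 + r))
-13086 - 7683/(u(k)*638) = -13086 - 7683/(sqrt(4 - 3/2)*638) = -13086 - 7683/(sqrt(5/2)*638) = -13086 - 7683/((sqrt(10)/2)*638) = -13086 - 7683/(319*sqrt(10)) = -13086 - 7683*sqrt(10)/3190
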